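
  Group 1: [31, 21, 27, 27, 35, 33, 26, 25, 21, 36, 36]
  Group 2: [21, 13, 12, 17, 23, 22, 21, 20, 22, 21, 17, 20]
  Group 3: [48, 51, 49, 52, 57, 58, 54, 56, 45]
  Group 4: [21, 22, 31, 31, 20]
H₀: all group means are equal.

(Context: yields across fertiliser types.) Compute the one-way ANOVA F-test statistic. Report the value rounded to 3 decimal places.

test statistic = 89.768

Group means [28.91, 19.08, 52.22, 25.00], grand mean 30.865
SSB = Σnᵢ(x̄ᵢ−x̄)² = 5984.943; SSW = ΣΣ(x−x̄ᵢ)² = 733.381
MSB = 5984.943/3 = 1994.9810; MSW = 733.381/33 = 22.2237
F = MSB/MSW = 89.7683
df = (3, 33)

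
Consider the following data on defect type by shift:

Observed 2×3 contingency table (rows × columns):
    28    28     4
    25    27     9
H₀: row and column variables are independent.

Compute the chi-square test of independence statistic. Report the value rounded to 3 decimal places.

test statistic = 2.103

Row totals [60, 61], col totals [53, 55, 13], n=121
χ² = (28−26.28)²/26.28 + (28−27.27)²/27.27 + (4−6.45)²/6.45 + (25−26.72)²/26.72 + (27−27.73)²/27.73 + (9−6.55)²/6.55 = 2.1029
df = 2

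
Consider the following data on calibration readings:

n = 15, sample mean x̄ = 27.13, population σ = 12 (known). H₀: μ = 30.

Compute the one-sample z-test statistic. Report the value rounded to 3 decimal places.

test statistic = -0.926

SE = σ/√n = 12/√15 = 3.0984
z = (x̄−μ₀)/SE = (27.13−30)/3.0984 = -0.9263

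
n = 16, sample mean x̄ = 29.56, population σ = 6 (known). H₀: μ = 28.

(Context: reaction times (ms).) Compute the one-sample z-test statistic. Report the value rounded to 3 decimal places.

SE = σ/√n = 6/√16 = 1.5000
z = (x̄−μ₀)/SE = (29.56−28)/1.5000 = 1.0400

test statistic = 1.040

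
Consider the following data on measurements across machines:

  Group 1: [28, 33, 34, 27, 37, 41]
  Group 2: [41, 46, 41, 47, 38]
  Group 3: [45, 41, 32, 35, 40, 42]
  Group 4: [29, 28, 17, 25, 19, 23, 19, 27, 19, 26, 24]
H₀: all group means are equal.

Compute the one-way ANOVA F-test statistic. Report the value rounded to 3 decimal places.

Group means [33.33, 42.60, 39.17, 23.27], grand mean 32.286
SSB = Σnᵢ(x̄ᵢ−x̄)² = 1716.166; SSW = ΣΣ(x−x̄ᵢ)² = 487.548
MSB = 1716.166/3 = 572.0553; MSW = 487.548/24 = 20.3145
F = MSB/MSW = 28.1599
df = (3, 24)

test statistic = 28.160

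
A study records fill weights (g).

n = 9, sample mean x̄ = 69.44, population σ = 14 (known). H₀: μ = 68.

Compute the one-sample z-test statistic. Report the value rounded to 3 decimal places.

test statistic = 0.309

SE = σ/√n = 14/√9 = 4.6667
z = (x̄−μ₀)/SE = (69.44−68)/4.6667 = 0.3086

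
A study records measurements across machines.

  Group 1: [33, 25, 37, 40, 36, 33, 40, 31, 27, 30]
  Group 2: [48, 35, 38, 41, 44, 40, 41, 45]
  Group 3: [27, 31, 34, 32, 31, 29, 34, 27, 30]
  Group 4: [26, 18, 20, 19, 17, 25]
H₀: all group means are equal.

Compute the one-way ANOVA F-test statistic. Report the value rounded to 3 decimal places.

test statistic = 30.322

Group means [33.20, 41.50, 30.56, 20.83], grand mean 32.242
SSB = Σnᵢ(x̄ᵢ−x̄)² = 1501.405; SSW = ΣΣ(x−x̄ᵢ)² = 478.656
MSB = 1501.405/3 = 500.4684; MSW = 478.656/29 = 16.5054
F = MSB/MSW = 30.3216
df = (3, 29)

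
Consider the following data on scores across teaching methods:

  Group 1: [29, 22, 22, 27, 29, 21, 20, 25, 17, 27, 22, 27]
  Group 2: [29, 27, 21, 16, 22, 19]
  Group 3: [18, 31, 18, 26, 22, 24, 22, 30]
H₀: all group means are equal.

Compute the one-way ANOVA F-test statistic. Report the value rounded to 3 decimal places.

test statistic = 0.309

Group means [24.00, 22.33, 23.88], grand mean 23.577
SSB = Σnᵢ(x̄ᵢ−x̄)² = 12.138; SSW = ΣΣ(x−x̄ᵢ)² = 452.208
MSB = 12.138/2 = 6.0689; MSW = 452.208/23 = 19.6612
F = MSB/MSW = 0.3087
df = (2, 23)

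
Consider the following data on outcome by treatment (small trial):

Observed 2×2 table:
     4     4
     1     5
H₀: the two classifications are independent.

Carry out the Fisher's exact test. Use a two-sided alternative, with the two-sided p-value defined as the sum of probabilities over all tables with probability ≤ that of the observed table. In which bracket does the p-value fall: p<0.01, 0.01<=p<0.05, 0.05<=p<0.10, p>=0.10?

p-value bracket: p>=0.10

Margins: r₁=8, r₂=6, c₁=5, c₂=9, n=14
p_obs = C(8,4)·C(6,1)/C(14,5); sum pmf over tables with pmf ≤ p_obs
p-value (two-sided) = 0.30070
→ bracket: p>=0.10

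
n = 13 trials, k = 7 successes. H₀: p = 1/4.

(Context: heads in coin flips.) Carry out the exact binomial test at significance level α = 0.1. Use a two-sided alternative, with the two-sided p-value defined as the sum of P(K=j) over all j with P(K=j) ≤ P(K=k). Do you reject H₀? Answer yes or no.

reject H₀: yes

Exact binomial: n=13, k=7, p₀=1/4=0.2500
P(X=j) = C(n,j)·p₀^j·(1−p₀)^(n−j); p = Σ P(X=j) over j with P(X=j) ≤ P(X=7)
p-value (two-sided) = 0.02429
At α=0.1: p < α → reject H₀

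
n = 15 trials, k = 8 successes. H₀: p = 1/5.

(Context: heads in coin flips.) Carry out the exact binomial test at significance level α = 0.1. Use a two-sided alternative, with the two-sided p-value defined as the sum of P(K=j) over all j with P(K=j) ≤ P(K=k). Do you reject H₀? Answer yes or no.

reject H₀: yes

Exact binomial: n=15, k=8, p₀=1/5=0.2000
P(X=j) = C(n,j)·p₀^j·(1−p₀)^(n−j); p = Σ P(X=j) over j with P(X=j) ≤ P(X=8)
p-value (two-sided) = 0.00424
At α=0.1: p < α → reject H₀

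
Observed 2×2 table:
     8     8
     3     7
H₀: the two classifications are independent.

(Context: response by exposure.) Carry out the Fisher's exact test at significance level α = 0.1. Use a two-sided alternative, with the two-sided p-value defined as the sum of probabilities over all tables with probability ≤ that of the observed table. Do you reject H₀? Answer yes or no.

reject H₀: no

Margins: r₁=16, r₂=10, c₁=11, c₂=15, n=26
p_obs = C(16,8)·C(10,3)/C(26,11); sum pmf over tables with pmf ≤ p_obs
p-value (two-sided) = 0.42786
At α=0.1: p ≥ α → fail to reject H₀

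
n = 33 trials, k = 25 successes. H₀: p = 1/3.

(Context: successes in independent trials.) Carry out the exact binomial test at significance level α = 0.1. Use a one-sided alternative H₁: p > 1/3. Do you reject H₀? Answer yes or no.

Exact binomial: n=33, k=25, p₀=1/3=0.3333
P(X≥25) from Σ C(n,i)·p₀^i·(1−p₀)^(n−i)
p-value (one-sided, H₁ greater) = 0.00000
At α=0.1: p < α → reject H₀

reject H₀: yes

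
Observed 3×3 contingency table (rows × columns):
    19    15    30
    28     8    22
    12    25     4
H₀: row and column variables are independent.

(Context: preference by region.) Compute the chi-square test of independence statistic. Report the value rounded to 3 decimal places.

test statistic = 33.439

Row totals [64, 58, 41], col totals [59, 48, 56], n=163
χ² = (19−23.17)²/23.17 + (15−18.85)²/18.85 + (30−21.99)²/21.99 + (28−20.99)²/20.99 + (8−17.08)²/17.08 + (22−19.93)²/19.93 + (12−14.84)²/14.84 + (25−12.07)²/12.07 + (4−14.09)²/14.09 = 33.4394
df = 4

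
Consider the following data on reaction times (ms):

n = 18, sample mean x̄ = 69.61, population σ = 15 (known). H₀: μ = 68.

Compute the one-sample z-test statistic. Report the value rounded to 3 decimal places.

test statistic = 0.455

SE = σ/√n = 15/√18 = 3.5355
z = (x̄−μ₀)/SE = (69.61−68)/3.5355 = 0.4554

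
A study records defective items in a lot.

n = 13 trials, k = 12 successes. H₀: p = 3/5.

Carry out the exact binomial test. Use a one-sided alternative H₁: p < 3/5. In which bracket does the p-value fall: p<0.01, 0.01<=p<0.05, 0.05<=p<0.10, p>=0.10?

p-value bracket: p>=0.10

Exact binomial: n=13, k=12, p₀=3/5=0.6000
P(X≤12) from Σ C(n,i)·p₀^i·(1−p₀)^(n−i)
p-value (one-sided, H₁ less) = 0.99869
→ bracket: p>=0.10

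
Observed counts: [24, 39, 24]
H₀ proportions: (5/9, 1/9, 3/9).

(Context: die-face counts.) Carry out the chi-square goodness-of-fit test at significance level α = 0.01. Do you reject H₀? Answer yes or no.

reject H₀: yes

n = 87; E_i = n·p_i = [48.33, 9.67, 29.00]
χ² = (24−48.33)²/48.33 + (39−9.67)²/9.67 + (24−29.00)²/29.00 = 102.1241
df = 2
p-value (upper-tail) = 0.00000
At α=0.01: p < α → reject H₀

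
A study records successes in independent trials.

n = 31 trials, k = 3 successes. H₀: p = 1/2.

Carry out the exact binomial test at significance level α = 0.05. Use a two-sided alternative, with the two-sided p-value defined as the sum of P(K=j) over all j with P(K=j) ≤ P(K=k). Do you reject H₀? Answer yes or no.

reject H₀: yes

Exact binomial: n=31, k=3, p₀=1/2=0.5000
P(X=j) = C(n,j)·p₀^j·(1−p₀)^(n−j); p = Σ P(X=j) over j with P(X=j) ≤ P(X=3)
p-value (two-sided) = 0.00000
At α=0.05: p < α → reject H₀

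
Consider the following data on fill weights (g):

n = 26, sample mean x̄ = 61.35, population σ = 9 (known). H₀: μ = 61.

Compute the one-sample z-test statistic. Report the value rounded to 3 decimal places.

test statistic = 0.198

SE = σ/√n = 9/√26 = 1.7650
z = (x̄−μ₀)/SE = (61.35−61)/1.7650 = 0.1983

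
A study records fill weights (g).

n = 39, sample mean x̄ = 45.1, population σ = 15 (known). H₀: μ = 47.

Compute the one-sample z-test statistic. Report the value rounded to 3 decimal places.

test statistic = -0.791

SE = σ/√n = 15/√39 = 2.4019
z = (x̄−μ₀)/SE = (45.1−47)/2.4019 = -0.7910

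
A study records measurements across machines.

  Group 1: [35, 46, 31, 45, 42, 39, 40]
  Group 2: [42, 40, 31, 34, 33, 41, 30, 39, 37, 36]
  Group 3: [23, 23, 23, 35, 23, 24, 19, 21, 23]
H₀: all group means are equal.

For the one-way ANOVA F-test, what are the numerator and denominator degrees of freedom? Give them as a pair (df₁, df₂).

degrees of freedom = [2, 23]

k = 3 groups, N = 26 total
df = (k−1, N−k) = (3−1, 26−3) = (2, 23)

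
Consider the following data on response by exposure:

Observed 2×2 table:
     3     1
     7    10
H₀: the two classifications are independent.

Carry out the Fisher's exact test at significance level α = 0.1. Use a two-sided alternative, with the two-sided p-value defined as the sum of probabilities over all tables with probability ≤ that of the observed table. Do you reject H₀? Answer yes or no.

reject H₀: no

Margins: r₁=4, r₂=17, c₁=10, c₂=11, n=21
p_obs = C(4,3)·C(17,7)/C(21,10); sum pmf over tables with pmf ≤ p_obs
p-value (two-sided) = 0.31078
At α=0.1: p ≥ α → fail to reject H₀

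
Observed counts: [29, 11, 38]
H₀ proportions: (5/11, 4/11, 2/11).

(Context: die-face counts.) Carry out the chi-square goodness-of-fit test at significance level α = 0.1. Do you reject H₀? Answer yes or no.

n = 78; E_i = n·p_i = [35.45, 28.36, 14.18]
χ² = (29−35.45)²/35.45 + (11−28.36)²/28.36 + (38−14.18)²/14.18 = 51.8071
df = 2
p-value (upper-tail) = 0.00000
At α=0.1: p < α → reject H₀

reject H₀: yes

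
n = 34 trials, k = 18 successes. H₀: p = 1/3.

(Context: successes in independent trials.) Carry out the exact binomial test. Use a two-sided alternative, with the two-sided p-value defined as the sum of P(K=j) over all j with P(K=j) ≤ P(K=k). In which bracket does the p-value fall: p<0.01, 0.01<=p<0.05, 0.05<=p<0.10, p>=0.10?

p-value bracket: 0.01<=p<0.05

Exact binomial: n=34, k=18, p₀=1/3=0.3333
P(X=j) = C(n,j)·p₀^j·(1−p₀)^(n−j); p = Σ P(X=j) over j with P(X=j) ≤ P(X=18)
p-value (two-sided) = 0.01823
→ bracket: 0.01<=p<0.05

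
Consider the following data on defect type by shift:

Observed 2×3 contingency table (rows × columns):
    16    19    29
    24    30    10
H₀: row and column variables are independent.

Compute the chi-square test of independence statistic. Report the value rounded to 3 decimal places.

test statistic = 13.326

Row totals [64, 64], col totals [40, 49, 39], n=128
χ² = (16−20.00)²/20.00 + (19−24.50)²/24.50 + (29−19.50)²/19.50 + (24−20.00)²/20.00 + (30−24.50)²/24.50 + (10−19.50)²/19.50 = 13.3258
df = 2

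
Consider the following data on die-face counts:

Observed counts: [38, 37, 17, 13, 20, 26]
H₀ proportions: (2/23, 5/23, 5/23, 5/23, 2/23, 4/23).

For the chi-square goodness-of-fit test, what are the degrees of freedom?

degrees of freedom = 5

df = k − 1 = 6 − 1 = 5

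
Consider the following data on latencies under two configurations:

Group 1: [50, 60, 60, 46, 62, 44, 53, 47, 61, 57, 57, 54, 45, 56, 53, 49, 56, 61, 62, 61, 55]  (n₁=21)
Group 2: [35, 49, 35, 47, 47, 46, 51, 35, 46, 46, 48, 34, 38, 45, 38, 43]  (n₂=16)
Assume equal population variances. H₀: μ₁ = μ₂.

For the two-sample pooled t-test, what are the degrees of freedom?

degrees of freedom = 35

df = n₁ + n₂ − 2 = 21 + 16 − 2 = 35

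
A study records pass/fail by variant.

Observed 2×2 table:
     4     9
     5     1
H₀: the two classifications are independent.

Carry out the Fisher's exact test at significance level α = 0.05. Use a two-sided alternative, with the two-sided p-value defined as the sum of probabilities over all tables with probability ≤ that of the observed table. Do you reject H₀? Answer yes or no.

Margins: r₁=13, r₂=6, c₁=9, c₂=10, n=19
p_obs = C(13,4)·C(6,5)/C(19,9); sum pmf over tables with pmf ≤ p_obs
p-value (two-sided) = 0.05728
At α=0.05: p ≥ α → fail to reject H₀

reject H₀: no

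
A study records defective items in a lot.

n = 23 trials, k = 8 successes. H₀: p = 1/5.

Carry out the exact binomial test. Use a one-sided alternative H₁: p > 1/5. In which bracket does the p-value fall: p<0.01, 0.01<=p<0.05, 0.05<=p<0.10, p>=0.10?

p-value bracket: 0.05<=p<0.10

Exact binomial: n=23, k=8, p₀=1/5=0.2000
P(X≥8) from Σ C(n,i)·p₀^i·(1−p₀)^(n−i)
p-value (one-sided, H₁ greater) = 0.07151
→ bracket: 0.05<=p<0.10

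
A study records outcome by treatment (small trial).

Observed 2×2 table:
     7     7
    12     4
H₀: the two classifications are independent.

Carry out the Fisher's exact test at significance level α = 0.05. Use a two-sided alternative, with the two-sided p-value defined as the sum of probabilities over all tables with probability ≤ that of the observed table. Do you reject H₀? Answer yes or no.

reject H₀: no

Margins: r₁=14, r₂=16, c₁=19, c₂=11, n=30
p_obs = C(14,7)·C(16,12)/C(30,19); sum pmf over tables with pmf ≤ p_obs
p-value (two-sided) = 0.25677
At α=0.05: p ≥ α → fail to reject H₀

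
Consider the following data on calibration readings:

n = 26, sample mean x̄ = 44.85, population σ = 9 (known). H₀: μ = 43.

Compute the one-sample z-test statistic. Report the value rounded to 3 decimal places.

SE = σ/√n = 9/√26 = 1.7650
z = (x̄−μ₀)/SE = (44.85−43)/1.7650 = 1.0481

test statistic = 1.048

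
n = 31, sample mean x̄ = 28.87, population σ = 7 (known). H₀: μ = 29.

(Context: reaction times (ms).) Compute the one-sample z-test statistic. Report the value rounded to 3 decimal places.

test statistic = -0.103

SE = σ/√n = 7/√31 = 1.2572
z = (x̄−μ₀)/SE = (28.87−29)/1.2572 = -0.1034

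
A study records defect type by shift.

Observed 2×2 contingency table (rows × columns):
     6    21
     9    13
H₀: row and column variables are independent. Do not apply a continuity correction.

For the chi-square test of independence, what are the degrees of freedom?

degrees of freedom = 1

df = (r−1)(c−1) = (2−1)·(2−1) = 1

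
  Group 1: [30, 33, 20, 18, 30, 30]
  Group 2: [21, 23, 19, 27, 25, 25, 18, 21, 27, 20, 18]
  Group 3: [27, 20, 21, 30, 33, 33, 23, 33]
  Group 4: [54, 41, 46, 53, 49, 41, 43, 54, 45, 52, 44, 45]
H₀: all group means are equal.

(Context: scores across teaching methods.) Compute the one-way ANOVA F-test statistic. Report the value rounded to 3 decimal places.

Group means [26.83, 22.18, 27.50, 47.25], grand mean 32.216
SSB = Σnᵢ(x̄ᵢ−x̄)² = 4171.551; SSW = ΣΣ(x−x̄ᵢ)² = 792.720
MSB = 4171.551/3 = 1390.5169; MSW = 792.720/33 = 24.0218
F = MSB/MSW = 57.8856
df = (3, 33)

test statistic = 57.886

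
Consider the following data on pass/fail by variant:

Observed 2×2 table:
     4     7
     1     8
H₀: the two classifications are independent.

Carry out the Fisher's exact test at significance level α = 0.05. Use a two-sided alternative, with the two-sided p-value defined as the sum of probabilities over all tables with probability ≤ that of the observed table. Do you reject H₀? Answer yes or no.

Margins: r₁=11, r₂=9, c₁=5, c₂=15, n=20
p_obs = C(11,4)·C(9,1)/C(20,5); sum pmf over tables with pmf ≤ p_obs
p-value (two-sided) = 0.31889
At α=0.05: p ≥ α → fail to reject H₀

reject H₀: no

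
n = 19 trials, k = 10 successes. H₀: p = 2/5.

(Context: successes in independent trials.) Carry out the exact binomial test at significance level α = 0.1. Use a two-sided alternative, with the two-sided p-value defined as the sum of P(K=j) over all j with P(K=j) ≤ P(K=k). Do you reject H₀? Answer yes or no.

reject H₀: no

Exact binomial: n=19, k=10, p₀=2/5=0.4000
P(X=j) = C(n,j)·p₀^j·(1−p₀)^(n−j); p = Σ P(X=j) over j with P(X=j) ≤ P(X=10)
p-value (two-sided) = 0.34901
At α=0.1: p ≥ α → fail to reject H₀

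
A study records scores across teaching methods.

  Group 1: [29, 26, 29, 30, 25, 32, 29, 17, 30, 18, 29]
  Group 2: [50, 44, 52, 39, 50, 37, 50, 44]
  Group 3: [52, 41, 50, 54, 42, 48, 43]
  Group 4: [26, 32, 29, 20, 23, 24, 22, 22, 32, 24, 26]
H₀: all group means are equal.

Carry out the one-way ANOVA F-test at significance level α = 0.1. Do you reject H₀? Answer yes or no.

Group means [26.73, 45.75, 47.14, 25.45], grand mean 34.324
SSB = Σnᵢ(x̄ᵢ−x̄)² = 3694.842; SSW = ΣΣ(x−x̄ᵢ)² = 789.266
MSB = 3694.842/3 = 1231.6140; MSW = 789.266/33 = 23.9172
F = MSB/MSW = 51.4950
df = (3, 33)
p-value (upper-tail) = 0.00000
At α=0.1: p < α → reject H₀

reject H₀: yes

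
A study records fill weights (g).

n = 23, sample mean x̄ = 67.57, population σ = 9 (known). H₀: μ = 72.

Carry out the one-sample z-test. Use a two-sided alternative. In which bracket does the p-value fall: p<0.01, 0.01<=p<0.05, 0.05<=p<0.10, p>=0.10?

p-value bracket: 0.01<=p<0.05

SE = σ/√n = 9/√23 = 1.8766
z = (x̄−μ₀)/SE = (67.57−72)/1.8766 = -2.3606
p-value (two-sided) = 0.01824
→ bracket: 0.01<=p<0.05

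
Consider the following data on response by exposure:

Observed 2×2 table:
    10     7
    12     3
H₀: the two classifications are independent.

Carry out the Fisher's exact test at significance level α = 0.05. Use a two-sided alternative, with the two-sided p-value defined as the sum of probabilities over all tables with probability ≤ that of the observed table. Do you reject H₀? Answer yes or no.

Margins: r₁=17, r₂=15, c₁=22, c₂=10, n=32
p_obs = C(17,10)·C(15,12)/C(32,22); sum pmf over tables with pmf ≤ p_obs
p-value (two-sided) = 0.26545
At α=0.05: p ≥ α → fail to reject H₀

reject H₀: no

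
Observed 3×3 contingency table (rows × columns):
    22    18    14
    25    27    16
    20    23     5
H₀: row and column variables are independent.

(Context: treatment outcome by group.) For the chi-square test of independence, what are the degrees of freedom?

df = (r−1)(c−1) = (3−1)·(3−1) = 4

degrees of freedom = 4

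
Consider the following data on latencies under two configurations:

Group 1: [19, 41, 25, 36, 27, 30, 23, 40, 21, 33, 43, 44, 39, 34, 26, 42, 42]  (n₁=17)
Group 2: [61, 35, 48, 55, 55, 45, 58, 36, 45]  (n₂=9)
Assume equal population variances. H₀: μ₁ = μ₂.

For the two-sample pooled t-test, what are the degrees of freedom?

degrees of freedom = 24

df = n₁ + n₂ − 2 = 17 + 9 − 2 = 24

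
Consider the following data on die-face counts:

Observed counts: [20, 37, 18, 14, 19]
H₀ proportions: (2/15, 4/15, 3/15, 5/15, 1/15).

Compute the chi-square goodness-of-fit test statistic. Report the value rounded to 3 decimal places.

n = 108; E_i = n·p_i = [14.40, 28.80, 21.60, 36.00, 7.20]
χ² = (20−14.40)²/14.40 + (37−28.80)²/28.80 + (18−21.60)²/21.60 + (14−36.00)²/36.00 + (19−7.20)²/7.20 = 37.8958
df = 4

test statistic = 37.896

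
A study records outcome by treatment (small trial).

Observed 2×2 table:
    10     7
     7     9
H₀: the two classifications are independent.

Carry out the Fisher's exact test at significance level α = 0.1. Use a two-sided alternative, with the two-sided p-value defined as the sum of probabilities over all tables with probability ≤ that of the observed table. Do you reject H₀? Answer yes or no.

reject H₀: no

Margins: r₁=17, r₂=16, c₁=17, c₂=16, n=33
p_obs = C(17,10)·C(16,7)/C(33,17); sum pmf over tables with pmf ≤ p_obs
p-value (two-sided) = 0.49351
At α=0.1: p ≥ α → fail to reject H₀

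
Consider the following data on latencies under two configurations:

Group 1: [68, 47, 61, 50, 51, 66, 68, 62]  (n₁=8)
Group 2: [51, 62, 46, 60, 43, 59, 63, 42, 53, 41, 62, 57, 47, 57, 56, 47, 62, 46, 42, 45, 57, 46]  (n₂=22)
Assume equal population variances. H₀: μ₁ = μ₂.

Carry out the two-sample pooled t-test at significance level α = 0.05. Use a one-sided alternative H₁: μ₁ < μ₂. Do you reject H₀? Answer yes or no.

reject H₀: no

x̄₁=59.125, s₁=8.560, n₁=8
x̄₂=52.000, s₂=7.672, n₂=22
s_p² = [7·8.560² + 21·7.672²]/28 = 62.4598
SE = √(s_p²·(1/8+1/22)) = 3.2629
t = (59.125−52.000)/3.2629 = 2.1836
df = 28
p-value (one-sided, H₁ less) = 0.98124
At α=0.05: p ≥ α → fail to reject H₀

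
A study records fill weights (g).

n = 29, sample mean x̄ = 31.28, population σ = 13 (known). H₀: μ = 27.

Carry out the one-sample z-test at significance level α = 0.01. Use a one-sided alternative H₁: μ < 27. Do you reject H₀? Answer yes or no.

SE = σ/√n = 13/√29 = 2.4140
z = (x̄−μ₀)/SE = (31.28−27)/2.4140 = 1.7730
p-value (one-sided, H₁ less) = 0.96188
At α=0.01: p ≥ α → fail to reject H₀

reject H₀: no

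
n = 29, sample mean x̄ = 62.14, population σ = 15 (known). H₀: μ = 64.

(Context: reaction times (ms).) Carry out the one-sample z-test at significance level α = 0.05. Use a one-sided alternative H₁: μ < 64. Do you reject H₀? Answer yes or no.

reject H₀: no

SE = σ/√n = 15/√29 = 2.7854
z = (x̄−μ₀)/SE = (62.14−64)/2.7854 = -0.6678
p-value (one-sided, H₁ less) = 0.25214
At α=0.05: p ≥ α → fail to reject H₀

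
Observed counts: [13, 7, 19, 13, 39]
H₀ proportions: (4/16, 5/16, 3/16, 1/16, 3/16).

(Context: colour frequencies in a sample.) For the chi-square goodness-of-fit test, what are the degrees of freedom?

degrees of freedom = 4

df = k − 1 = 5 − 1 = 4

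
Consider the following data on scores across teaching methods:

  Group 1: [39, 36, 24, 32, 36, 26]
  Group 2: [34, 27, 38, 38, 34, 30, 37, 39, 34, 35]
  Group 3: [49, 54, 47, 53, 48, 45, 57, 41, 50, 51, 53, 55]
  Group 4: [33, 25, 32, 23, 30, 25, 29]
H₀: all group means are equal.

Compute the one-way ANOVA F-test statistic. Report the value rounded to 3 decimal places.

Group means [32.17, 34.60, 50.25, 28.14], grand mean 38.257
SSB = Σnᵢ(x̄ᵢ−x̄)² = 2798.345; SSW = ΣΣ(x−x̄ᵢ)² = 626.340
MSB = 2798.345/3 = 932.7817; MSW = 626.340/31 = 20.2045
F = MSB/MSW = 46.1670
df = (3, 31)

test statistic = 46.167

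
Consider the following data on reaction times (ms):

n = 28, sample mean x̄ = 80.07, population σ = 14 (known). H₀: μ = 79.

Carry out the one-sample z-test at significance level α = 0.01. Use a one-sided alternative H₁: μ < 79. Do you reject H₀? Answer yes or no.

SE = σ/√n = 14/√28 = 2.6458
z = (x̄−μ₀)/SE = (80.07−79)/2.6458 = 0.4044
p-value (one-sided, H₁ less) = 0.65705
At α=0.01: p ≥ α → fail to reject H₀

reject H₀: no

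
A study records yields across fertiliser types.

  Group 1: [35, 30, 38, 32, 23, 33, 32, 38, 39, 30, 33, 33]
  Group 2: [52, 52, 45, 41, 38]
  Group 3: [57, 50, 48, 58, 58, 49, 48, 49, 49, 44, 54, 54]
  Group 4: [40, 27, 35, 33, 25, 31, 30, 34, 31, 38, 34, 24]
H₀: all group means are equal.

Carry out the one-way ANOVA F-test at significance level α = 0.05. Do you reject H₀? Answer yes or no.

reject H₀: yes

Group means [33.00, 45.60, 51.50, 31.83], grand mean 39.610
SSB = Σnᵢ(x̄ᵢ−x̄)² = 3125.889; SSW = ΣΣ(x−x̄ᵢ)² = 861.867
MSB = 3125.889/3 = 1041.9631; MSW = 861.867/37 = 23.2937
F = MSB/MSW = 44.7316
df = (3, 37)
p-value (upper-tail) = 0.00000
At α=0.05: p < α → reject H₀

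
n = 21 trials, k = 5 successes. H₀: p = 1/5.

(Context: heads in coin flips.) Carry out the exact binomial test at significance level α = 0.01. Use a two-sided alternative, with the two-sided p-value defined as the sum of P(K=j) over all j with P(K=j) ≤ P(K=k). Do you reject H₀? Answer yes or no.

Exact binomial: n=21, k=5, p₀=1/5=0.2000
P(X=j) = C(n,j)·p₀^j·(1−p₀)^(n−j); p = Σ P(X=j) over j with P(X=j) ≤ P(X=5)
p-value (two-sided) = 0.59269
At α=0.01: p ≥ α → fail to reject H₀

reject H₀: no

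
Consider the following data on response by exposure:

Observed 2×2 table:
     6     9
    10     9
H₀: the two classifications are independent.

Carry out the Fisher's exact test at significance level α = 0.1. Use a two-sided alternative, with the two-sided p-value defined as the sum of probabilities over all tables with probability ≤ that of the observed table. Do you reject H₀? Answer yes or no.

Margins: r₁=15, r₂=19, c₁=16, c₂=18, n=34
p_obs = C(15,6)·C(19,10)/C(34,16); sum pmf over tables with pmf ≤ p_obs
p-value (two-sided) = 0.50960
At α=0.1: p ≥ α → fail to reject H₀

reject H₀: no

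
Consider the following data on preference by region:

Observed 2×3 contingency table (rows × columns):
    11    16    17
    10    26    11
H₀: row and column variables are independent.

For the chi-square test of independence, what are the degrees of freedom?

df = (r−1)(c−1) = (2−1)·(3−1) = 2

degrees of freedom = 2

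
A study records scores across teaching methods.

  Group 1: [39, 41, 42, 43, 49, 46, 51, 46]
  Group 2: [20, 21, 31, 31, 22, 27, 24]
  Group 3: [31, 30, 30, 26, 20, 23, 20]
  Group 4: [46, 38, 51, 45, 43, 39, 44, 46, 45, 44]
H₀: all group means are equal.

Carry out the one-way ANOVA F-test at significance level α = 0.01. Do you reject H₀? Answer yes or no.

reject H₀: yes

Group means [44.62, 25.14, 25.71, 44.10], grand mean 36.062
SSB = Σnᵢ(x̄ᵢ−x̄)² = 2816.814; SSW = ΣΣ(x−x̄ᵢ)² = 503.061
MSB = 2816.814/3 = 938.9381; MSW = 503.061/28 = 17.9665
F = MSB/MSW = 52.2606
df = (3, 28)
p-value (upper-tail) = 0.00000
At α=0.01: p < α → reject H₀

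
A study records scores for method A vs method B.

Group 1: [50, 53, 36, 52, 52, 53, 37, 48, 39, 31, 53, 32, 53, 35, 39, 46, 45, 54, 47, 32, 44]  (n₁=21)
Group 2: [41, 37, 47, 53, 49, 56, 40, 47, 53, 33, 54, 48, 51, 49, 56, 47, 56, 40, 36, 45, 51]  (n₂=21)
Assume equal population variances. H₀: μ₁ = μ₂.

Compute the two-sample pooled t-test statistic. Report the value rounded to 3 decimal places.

test statistic = -1.186

x̄₁=44.333, s₁=8.114, n₁=21
x̄₂=47.095, s₂=6.928, n₂=21
s_p² = [20·8.114² + 20·6.928²]/40 = 56.9119
SE = √(s_p²·(1/21+1/21)) = 2.3281
t = (44.333−47.095)/2.3281 = -1.1863
df = 40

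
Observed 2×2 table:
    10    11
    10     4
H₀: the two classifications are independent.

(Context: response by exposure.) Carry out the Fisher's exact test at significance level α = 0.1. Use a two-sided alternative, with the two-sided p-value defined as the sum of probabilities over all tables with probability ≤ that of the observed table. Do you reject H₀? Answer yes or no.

reject H₀: no

Margins: r₁=21, r₂=14, c₁=20, c₂=15, n=35
p_obs = C(21,10)·C(14,10)/C(35,20); sum pmf over tables with pmf ≤ p_obs
p-value (two-sided) = 0.29580
At α=0.1: p ≥ α → fail to reject H₀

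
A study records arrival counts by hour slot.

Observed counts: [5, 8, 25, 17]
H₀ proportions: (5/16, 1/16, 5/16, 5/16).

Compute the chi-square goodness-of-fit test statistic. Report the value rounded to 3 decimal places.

test statistic = 18.251

n = 55; E_i = n·p_i = [17.19, 3.44, 17.19, 17.19]
χ² = (5−17.19)²/17.19 + (8−3.44)²/3.44 + (25−17.19)²/17.19 + (17−17.19)²/17.19 = 18.2509
df = 3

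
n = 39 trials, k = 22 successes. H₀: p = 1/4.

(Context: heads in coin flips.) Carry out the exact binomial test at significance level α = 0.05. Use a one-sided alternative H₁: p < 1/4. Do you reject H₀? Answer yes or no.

Exact binomial: n=39, k=22, p₀=1/4=0.2500
P(X≤22) from Σ C(n,i)·p₀^i·(1−p₀)^(n−i)
p-value (one-sided, H₁ less) = 0.99999
At α=0.05: p ≥ α → fail to reject H₀

reject H₀: no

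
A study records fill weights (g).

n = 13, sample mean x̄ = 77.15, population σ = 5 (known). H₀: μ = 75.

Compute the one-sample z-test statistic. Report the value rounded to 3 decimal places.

test statistic = 1.550

SE = σ/√n = 5/√13 = 1.3868
z = (x̄−μ₀)/SE = (77.15−75)/1.3868 = 1.5504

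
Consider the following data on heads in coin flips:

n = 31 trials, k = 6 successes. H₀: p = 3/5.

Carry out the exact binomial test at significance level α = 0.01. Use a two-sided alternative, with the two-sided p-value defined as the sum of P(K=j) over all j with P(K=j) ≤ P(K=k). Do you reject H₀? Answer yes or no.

Exact binomial: n=31, k=6, p₀=3/5=0.6000
P(X=j) = C(n,j)·p₀^j·(1−p₀)^(n−j); p = Σ P(X=j) over j with P(X=j) ≤ P(X=6)
p-value (two-sided) = 0.00001
At α=0.01: p < α → reject H₀

reject H₀: yes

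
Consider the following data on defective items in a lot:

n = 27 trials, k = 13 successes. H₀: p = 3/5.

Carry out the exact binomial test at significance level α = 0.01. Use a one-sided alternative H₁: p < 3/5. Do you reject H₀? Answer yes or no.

reject H₀: no

Exact binomial: n=27, k=13, p₀=3/5=0.6000
P(X≤13) from Σ C(n,i)·p₀^i·(1−p₀)^(n−i)
p-value (one-sided, H₁ less) = 0.14465
At α=0.01: p ≥ α → fail to reject H₀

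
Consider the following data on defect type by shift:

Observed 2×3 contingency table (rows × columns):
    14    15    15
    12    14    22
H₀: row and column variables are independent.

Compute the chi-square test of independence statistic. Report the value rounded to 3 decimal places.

test statistic = 1.341

Row totals [44, 48], col totals [26, 29, 37], n=92
χ² = (14−12.43)²/12.43 + (15−13.87)²/13.87 + (15−17.70)²/17.70 + (12−13.57)²/13.57 + (14−15.13)²/15.13 + (22−19.30)²/19.30 = 1.3413
df = 2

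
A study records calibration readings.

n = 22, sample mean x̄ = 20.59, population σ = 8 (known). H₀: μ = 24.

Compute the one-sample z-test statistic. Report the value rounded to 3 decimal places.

test statistic = -1.999

SE = σ/√n = 8/√22 = 1.7056
z = (x̄−μ₀)/SE = (20.59−24)/1.7056 = -1.9993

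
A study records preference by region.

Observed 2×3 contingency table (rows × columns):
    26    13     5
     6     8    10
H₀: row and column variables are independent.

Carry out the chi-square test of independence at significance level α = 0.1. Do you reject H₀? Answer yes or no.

reject H₀: yes

Row totals [44, 24], col totals [32, 21, 15], n=68
χ² = (26−20.71)²/20.71 + (13−13.59)²/13.59 + (5−9.71)²/9.71 + (6−11.29)²/11.29 + (8−7.41)²/7.41 + (10−5.29)²/5.29 = 10.3720
df = 2
p-value (upper-tail) = 0.00559
At α=0.1: p < α → reject H₀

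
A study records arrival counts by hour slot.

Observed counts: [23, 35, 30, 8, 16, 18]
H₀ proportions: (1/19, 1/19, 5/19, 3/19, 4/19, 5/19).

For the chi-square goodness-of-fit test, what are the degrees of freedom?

degrees of freedom = 5

df = k − 1 = 6 − 1 = 5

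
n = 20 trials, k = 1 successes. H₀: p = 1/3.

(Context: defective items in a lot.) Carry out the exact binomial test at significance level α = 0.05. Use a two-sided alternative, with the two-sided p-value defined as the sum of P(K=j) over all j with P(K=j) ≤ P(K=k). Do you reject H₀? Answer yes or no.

reject H₀: yes

Exact binomial: n=20, k=1, p₀=1/3=0.3333
P(X=j) = C(n,j)·p₀^j·(1−p₀)^(n−j); p = Σ P(X=j) over j with P(X=j) ≤ P(X=1)
p-value (two-sided) = 0.00703
At α=0.05: p < α → reject H₀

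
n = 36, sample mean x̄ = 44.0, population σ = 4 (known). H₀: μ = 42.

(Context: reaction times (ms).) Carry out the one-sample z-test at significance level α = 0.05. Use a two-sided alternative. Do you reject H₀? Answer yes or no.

SE = σ/√n = 4/√36 = 0.6667
z = (x̄−μ₀)/SE = (44.0−42)/0.6667 = 3.0000
p-value (two-sided) = 0.00270
At α=0.05: p < α → reject H₀

reject H₀: yes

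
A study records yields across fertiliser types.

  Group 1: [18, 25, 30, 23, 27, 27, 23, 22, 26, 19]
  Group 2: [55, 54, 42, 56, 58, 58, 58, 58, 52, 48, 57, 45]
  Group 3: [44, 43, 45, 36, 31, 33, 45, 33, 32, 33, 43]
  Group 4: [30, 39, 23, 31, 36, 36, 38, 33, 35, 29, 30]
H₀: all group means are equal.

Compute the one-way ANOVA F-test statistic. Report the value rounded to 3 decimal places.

test statistic = 66.003

Group means [24.00, 53.42, 38.00, 32.73], grand mean 37.705
SSB = Σnᵢ(x̄ᵢ−x̄)² = 5114.061; SSW = ΣΣ(x−x̄ᵢ)² = 1033.098
MSB = 5114.061/3 = 1704.6869; MSW = 1033.098/40 = 25.8275
F = MSB/MSW = 66.0029
df = (3, 40)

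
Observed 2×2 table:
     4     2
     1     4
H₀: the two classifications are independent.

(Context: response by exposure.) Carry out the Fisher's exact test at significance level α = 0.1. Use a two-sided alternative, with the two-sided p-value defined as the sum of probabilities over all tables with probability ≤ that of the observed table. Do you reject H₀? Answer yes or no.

Margins: r₁=6, r₂=5, c₁=5, c₂=6, n=11
p_obs = C(6,4)·C(5,1)/C(11,5); sum pmf over tables with pmf ≤ p_obs
p-value (two-sided) = 0.24242
At α=0.1: p ≥ α → fail to reject H₀

reject H₀: no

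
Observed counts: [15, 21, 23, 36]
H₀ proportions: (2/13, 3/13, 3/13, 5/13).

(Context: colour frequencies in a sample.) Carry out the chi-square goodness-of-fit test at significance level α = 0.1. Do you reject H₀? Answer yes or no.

reject H₀: no

n = 95; E_i = n·p_i = [14.62, 21.92, 21.92, 36.54]
χ² = (15−14.62)²/14.62 + (21−21.92)²/21.92 + (23−21.92)²/21.92 + (36−36.54)²/36.54 = 0.1098
df = 3
p-value (upper-tail) = 0.99063
At α=0.1: p ≥ α → fail to reject H₀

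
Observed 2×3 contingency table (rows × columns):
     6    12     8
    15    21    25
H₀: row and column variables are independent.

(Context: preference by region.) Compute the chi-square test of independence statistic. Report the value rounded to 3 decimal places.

test statistic = 1.180

Row totals [26, 61], col totals [21, 33, 33], n=87
χ² = (6−6.28)²/6.28 + (12−9.86)²/9.86 + (8−9.86)²/9.86 + (15−14.72)²/14.72 + (21−23.14)²/23.14 + (25−23.14)²/23.14 = 1.1797
df = 2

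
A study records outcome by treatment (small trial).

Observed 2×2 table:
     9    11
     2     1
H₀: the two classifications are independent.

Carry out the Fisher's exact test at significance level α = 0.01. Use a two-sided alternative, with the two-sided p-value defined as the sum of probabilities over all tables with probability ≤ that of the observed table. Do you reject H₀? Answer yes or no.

Margins: r₁=20, r₂=3, c₁=11, c₂=12, n=23
p_obs = C(20,9)·C(3,2)/C(23,11); sum pmf over tables with pmf ≤ p_obs
p-value (two-sided) = 0.59006
At α=0.01: p ≥ α → fail to reject H₀

reject H₀: no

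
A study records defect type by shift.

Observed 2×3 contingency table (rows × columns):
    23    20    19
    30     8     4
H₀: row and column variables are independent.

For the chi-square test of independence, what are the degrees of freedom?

degrees of freedom = 2

df = (r−1)(c−1) = (2−1)·(3−1) = 2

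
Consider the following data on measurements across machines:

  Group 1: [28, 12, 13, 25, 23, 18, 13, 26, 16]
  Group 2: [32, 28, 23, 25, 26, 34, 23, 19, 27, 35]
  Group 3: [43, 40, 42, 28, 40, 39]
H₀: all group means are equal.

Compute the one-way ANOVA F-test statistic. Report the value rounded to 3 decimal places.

test statistic = 21.179

Group means [19.33, 27.20, 38.67], grand mean 27.120
SSB = Σnᵢ(x̄ᵢ−x̄)² = 1345.707; SSW = ΣΣ(x−x̄ᵢ)² = 698.933
MSB = 1345.707/2 = 672.8533; MSW = 698.933/22 = 31.7697
F = MSB/MSW = 21.1791
df = (2, 22)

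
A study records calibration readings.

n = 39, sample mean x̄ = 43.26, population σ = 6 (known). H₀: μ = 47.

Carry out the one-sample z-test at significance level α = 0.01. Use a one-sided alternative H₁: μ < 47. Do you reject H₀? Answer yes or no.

SE = σ/√n = 6/√39 = 0.9608
z = (x̄−μ₀)/SE = (43.26−47)/0.9608 = -3.8927
p-value (one-sided, H₁ less) = 0.00005
At α=0.01: p < α → reject H₀

reject H₀: yes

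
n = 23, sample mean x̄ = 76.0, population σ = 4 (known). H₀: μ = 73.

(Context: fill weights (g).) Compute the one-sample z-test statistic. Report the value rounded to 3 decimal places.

test statistic = 3.597

SE = σ/√n = 4/√23 = 0.8341
z = (x̄−μ₀)/SE = (76.0−73)/0.8341 = 3.5969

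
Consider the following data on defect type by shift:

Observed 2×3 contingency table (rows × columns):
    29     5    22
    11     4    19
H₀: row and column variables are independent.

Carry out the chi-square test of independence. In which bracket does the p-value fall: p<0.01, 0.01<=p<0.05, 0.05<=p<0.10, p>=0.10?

Row totals [56, 34], col totals [40, 9, 41], n=90
χ² = (29−24.89)²/24.89 + (5−5.60)²/5.60 + (22−25.51)²/25.51 + (11−15.11)²/15.11 + (4−3.40)²/3.40 + (19−15.49)²/15.49 = 3.2469
df = 2
p-value (upper-tail) = 0.19722
→ bracket: p>=0.10

p-value bracket: p>=0.10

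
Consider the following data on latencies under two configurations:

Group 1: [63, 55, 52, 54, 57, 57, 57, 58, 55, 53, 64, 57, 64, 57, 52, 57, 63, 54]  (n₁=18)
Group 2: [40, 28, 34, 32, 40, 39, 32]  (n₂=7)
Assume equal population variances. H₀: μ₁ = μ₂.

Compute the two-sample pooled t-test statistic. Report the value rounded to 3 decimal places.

x̄₁=57.167, s₁=3.930, n₁=18
x̄₂=35.000, s₂=4.726, n₂=7
s_p² = [17·3.930² + 6·4.726²]/23 = 17.2391
SE = √(s_p²·(1/18+1/7)) = 1.8494
t = (57.167−35.000)/1.8494 = 11.9856
df = 23

test statistic = 11.986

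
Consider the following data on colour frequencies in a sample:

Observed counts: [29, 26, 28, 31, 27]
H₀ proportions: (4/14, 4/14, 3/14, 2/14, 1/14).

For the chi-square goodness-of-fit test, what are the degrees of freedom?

degrees of freedom = 4

df = k − 1 = 5 − 1 = 4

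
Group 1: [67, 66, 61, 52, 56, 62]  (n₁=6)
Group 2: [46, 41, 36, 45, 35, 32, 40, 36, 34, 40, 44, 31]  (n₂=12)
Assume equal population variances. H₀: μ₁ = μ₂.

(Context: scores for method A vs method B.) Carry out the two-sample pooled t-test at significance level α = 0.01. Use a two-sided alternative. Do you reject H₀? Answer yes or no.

x̄₁=60.667, s₁=5.785, n₁=6
x̄₂=38.333, s₂=5.069, n₂=12
s_p² = [5·5.785² + 11·5.069²]/16 = 28.1250
SE = √(s_p²·(1/6+1/12)) = 2.6517
t = (60.667−38.333)/2.6517 = 8.4224
df = 16
p-value (two-sided) = 0.00000
At α=0.01: p < α → reject H₀

reject H₀: yes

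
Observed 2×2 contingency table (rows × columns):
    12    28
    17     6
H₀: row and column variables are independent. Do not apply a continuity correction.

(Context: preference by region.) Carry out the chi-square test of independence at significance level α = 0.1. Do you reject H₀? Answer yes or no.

reject H₀: yes

Row totals [40, 23], col totals [29, 34], n=63
χ² = (12−18.41)²/18.41 + (28−21.59)²/21.59 + (17−10.59)²/10.59 + (6−12.41)²/12.41 = 11.3354
df = 1
p-value (upper-tail) = 0.00076
At α=0.1: p < α → reject H₀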